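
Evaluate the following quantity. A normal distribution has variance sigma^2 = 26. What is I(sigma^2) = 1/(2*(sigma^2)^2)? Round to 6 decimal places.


Fisher information for variance: I(sigma^2) = 1/(2*sigma^4).
sigma^2 = 26, so sigma^4 = 676.
I = 1/(2*676) = 1/1352 = 0.000740

0.000740


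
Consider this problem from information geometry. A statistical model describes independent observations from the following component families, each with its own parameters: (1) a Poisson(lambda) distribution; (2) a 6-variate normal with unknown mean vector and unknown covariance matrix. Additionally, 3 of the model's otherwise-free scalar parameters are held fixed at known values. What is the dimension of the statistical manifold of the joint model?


The dimension of a statistical manifold equals the number of free
(independent) real parameters of the model. For a product of independent
blocks the parameter counts add.
- Poisson (lambda): 1.
- 6-variate normal: 6 (mean) + 6*7/2 = 21 (symmetric covariance) = 27.
Total = 1 + 27 = 28.
3 parameter(s) fixed at known values: 28 - 3 = 25.
Dimension = 25

25


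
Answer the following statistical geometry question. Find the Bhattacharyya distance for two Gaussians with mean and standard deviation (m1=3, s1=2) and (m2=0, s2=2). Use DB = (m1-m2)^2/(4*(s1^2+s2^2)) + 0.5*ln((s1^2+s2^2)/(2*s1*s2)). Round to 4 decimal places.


Bhattacharyya distance between two Gaussians:
DB = (m1-m2)^2/(4*(s1^2+s2^2)) + (1/2)*ln((s1^2+s2^2)/(2*s1*s2)).
(m1-m2)^2 = (3)^2 = 9.
s1^2+s2^2 = 4 + 4 = 8.
term1 = 9/32 = 0.28125.
term2 = 0.5*ln(8/8.0) = 0.0.
DB = 0.28125 + 0.0 = 0.2813

0.2813


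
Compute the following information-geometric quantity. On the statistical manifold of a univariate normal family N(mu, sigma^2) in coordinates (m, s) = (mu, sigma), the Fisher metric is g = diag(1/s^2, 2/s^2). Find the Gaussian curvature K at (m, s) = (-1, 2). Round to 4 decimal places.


The metric has the form g = (A dm^2 + B ds^2)/s^2 with A = 1, B = 2.
Substitute u = sqrt(A/B)*m: g = B*(du^2 + ds^2)/s^2, i.e. B times the
Poincare upper half-plane metric, which has constant Gaussian curvature -1.
Scaling a 2D metric by a constant c divides the Gaussian curvature by c,
so K = -1/B = -1/(2) = -0.5000 everywhere (the point (m, s) = (-1, 2) is irrelevant:
the curvature is constant).
The requested Gaussian curvature is K = -0.5000.

-0.5000


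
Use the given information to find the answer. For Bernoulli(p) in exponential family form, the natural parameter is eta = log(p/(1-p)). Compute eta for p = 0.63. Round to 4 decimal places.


Natural parameter for Bernoulli: eta = log(p/(1-p)).
p = 0.63, 1-p = 0.37.
p/(1-p) = 1.702703.
eta = log(1.702703) = 0.5322

0.5322


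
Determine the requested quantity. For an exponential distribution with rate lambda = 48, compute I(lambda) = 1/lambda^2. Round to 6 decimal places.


Fisher information for exponential: I(lambda) = 1/lambda^2.
lambda = 48, lambda^2 = 2304.
I = 1/2304 = 0.000434

0.000434


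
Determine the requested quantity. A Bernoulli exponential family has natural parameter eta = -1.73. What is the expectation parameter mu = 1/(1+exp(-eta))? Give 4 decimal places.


Dual coordinate (expectation parameter) for Bernoulli:
mu = 1/(1+exp(-eta)).
eta = -1.73.
exp(-eta) = exp(1.73) = 5.640654.
mu = 1/(1+5.640654) = 0.1506

0.1506


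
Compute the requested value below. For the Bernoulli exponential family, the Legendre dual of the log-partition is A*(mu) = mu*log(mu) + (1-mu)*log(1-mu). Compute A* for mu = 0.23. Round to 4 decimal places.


Legendre transform for Bernoulli:
A*(mu) = mu*log(mu) + (1-mu)*log(1-mu).
mu = 0.23, 1-mu = 0.77.
mu*log(mu) = 0.23*log(0.23) = -0.338025.
(1-mu)*log(1-mu) = 0.77*log(0.77) = -0.201251.
A* = -0.338025 + -0.201251 = -0.5393

-0.5393


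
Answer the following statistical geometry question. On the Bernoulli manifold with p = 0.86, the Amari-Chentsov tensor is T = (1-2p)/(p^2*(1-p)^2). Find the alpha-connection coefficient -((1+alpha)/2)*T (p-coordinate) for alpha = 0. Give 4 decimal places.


Skewness (Amari-Chentsov) tensor: T = (1-2p)/(p^2*(1-p)^2).
p = 0.86, 1-2p = -0.72, p^2 = 0.7396, (1-p)^2 = 0.0196.
T = -0.72/(0.7396 * 0.0196) = -49.668326.
In the p-coordinate, Gamma^(alpha) = Gamma^(0) - (alpha/2)*T with Gamma^(0) = (1/2)*g'(p) = -T/2,
so Gamma^(alpha) = -((1+alpha)/2)*T.
alpha = 0, -(1+alpha)/2 = -0.5.
Gamma = -0.5 * -49.668326 = 24.8342

24.8342


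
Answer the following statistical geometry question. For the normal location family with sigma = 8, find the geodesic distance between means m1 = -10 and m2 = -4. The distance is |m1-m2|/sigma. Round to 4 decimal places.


On the fixed-variance normal subfamily, geodesic distance = |m1-m2|/sigma.
|-10 - -4| = 6.
sigma = 8.
d = 6/8 = 0.7500

0.7500


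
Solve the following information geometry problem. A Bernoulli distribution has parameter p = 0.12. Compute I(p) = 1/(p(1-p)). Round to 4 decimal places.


For Bernoulli(p), Fisher information is I(p) = 1/(p*(1-p)).
p = 0.12, 1-p = 0.88.
p*(1-p) = 0.1056.
I(p) = 1/0.1056 = 9.4697

9.4697


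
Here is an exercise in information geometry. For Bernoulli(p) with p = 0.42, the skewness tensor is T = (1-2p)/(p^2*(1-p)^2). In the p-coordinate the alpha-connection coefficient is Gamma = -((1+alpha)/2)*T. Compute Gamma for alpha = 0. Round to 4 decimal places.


Skewness (Amari-Chentsov) tensor: T = (1-2p)/(p^2*(1-p)^2).
p = 0.42, 1-2p = 0.16, p^2 = 0.1764, (1-p)^2 = 0.3364.
T = 0.16/(0.1764 * 0.3364) = 2.696283.
In the p-coordinate, Gamma^(alpha) = Gamma^(0) - (alpha/2)*T with Gamma^(0) = (1/2)*g'(p) = -T/2,
so Gamma^(alpha) = -((1+alpha)/2)*T.
alpha = 0, -(1+alpha)/2 = -0.5.
Gamma = -0.5 * 2.696283 = -1.3481

-1.3481


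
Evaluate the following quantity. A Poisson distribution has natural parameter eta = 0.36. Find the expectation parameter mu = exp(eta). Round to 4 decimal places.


Expectation parameter for Poisson exponential family:
mu = exp(eta).
eta = 0.36.
mu = exp(0.36) = 1.4333

1.4333


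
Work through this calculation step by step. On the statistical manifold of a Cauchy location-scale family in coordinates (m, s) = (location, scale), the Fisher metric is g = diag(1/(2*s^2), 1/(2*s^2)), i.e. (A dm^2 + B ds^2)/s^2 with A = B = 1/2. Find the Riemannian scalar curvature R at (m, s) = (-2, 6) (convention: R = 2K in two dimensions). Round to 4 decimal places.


The metric has the form g = (A dm^2 + B ds^2)/s^2 with A = 1/2, B = 1/2.
Substitute u = sqrt(A/B)*m: g = B*(du^2 + ds^2)/s^2, i.e. B times the
Poincare upper half-plane metric, which has constant Gaussian curvature -1.
Scaling a 2D metric by a constant c divides the Gaussian curvature by c,
so K = -1/B = -1/(1/2) = -2.0000 everywhere (the point (m, s) = (-2, 6) is irrelevant:
the curvature is constant).
Scalar curvature in dimension 2: R = 2K = -2/(1/2) = -4.0000.

-4.0000


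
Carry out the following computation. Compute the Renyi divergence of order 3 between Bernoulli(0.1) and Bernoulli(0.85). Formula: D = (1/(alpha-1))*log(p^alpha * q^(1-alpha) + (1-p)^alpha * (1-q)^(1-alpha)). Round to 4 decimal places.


Renyi divergence of order alpha between Bernoulli distributions:
D = (1/(alpha-1))*log(p^alpha * q^(1-alpha) + (1-p)^alpha * (1-q)^(1-alpha)).
alpha = 3, p = 0.1, q = 0.85.
p^alpha * q^(1-alpha) = 0.1^3 * 0.85^-2 = 0.001384.
(1-p)^alpha * (1-q)^(1-alpha) = 0.9^3 * 0.15^-2 = 32.4.
sum = 0.001384 + 32.4 = 32.401384.
D = (1/2)*log(32.401384) = 1.7391

1.7391


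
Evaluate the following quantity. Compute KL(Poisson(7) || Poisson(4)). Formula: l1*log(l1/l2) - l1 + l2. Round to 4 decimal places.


KL divergence for Poisson:
KL = l1*log(l1/l2) - l1 + l2.
l1 = 7, l2 = 4.
log(7/4) = 0.559616.
l1*log(l1/l2) = 7 * 0.559616 = 3.917311.
KL = 3.917311 - 7 + 4 = 0.9173

0.9173


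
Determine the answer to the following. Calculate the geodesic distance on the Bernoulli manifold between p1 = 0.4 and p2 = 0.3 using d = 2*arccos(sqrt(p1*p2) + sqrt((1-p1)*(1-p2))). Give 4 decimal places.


Geodesic distance on Bernoulli manifold:
d(p1,p2) = 2*arccos(sqrt(p1*p2) + sqrt((1-p1)*(1-p2))).
sqrt(p1*p2) = sqrt(0.4*0.3) = 0.34641.
sqrt((1-p1)*(1-p2)) = sqrt(0.6*0.7) = 0.648074.
arg = 0.34641 + 0.648074 = 0.994484.
d = 2*arccos(0.994484) = 0.2102

0.2102


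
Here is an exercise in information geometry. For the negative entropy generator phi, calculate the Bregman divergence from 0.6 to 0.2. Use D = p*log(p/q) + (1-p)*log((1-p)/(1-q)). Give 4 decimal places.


Bregman divergence with negative entropy generator:
D = p*log(p/q) + (1-p)*log((1-p)/(1-q)).
p = 0.6, q = 0.2.
p*log(p/q) = 0.6*log(0.6/0.2) = 0.659167.
(1-p)*log((1-p)/(1-q)) = 0.4*log(0.4/0.8) = -0.277259.
D = 0.659167 + -0.277259 = 0.3819

0.3819


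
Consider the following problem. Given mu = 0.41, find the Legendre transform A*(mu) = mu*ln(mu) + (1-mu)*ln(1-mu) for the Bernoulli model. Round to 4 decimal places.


Legendre transform for Bernoulli:
A*(mu) = mu*log(mu) + (1-mu)*log(1-mu).
mu = 0.41, 1-mu = 0.59.
mu*log(mu) = 0.41*log(0.41) = -0.365555.
(1-mu)*log(1-mu) = 0.59*log(0.59) = -0.311303.
A* = -0.365555 + -0.311303 = -0.6769

-0.6769


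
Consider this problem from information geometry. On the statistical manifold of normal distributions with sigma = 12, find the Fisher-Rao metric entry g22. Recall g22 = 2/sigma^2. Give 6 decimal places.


For the 2-parameter normal family, the Fisher metric has:
  g11 = 1/sigma^2, g22 = 2/sigma^2.
sigma = 12, sigma^2 = 144.
g22 = 0.013889

0.013889


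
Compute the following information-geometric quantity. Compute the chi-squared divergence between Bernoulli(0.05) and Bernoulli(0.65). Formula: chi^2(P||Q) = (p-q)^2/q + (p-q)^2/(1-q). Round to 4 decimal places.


Chi-squared divergence between Bernoulli distributions:
chi^2 = (p-q)^2/q + (p-q)^2/(1-q).
p = 0.05, q = 0.65, p-q = -0.6.
(p-q)^2 = 0.36.
term1 = 0.36/0.65 = 0.553846.
term2 = 0.36/0.35 = 1.028571.
chi^2 = 0.553846 + 1.028571 = 1.5824

1.5824


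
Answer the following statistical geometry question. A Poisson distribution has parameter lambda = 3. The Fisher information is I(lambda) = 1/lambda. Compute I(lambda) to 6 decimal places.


Fisher information for Poisson: I(lambda) = 1/lambda.
lambda = 3.
I(lambda) = 1/3 = 0.333333

0.333333


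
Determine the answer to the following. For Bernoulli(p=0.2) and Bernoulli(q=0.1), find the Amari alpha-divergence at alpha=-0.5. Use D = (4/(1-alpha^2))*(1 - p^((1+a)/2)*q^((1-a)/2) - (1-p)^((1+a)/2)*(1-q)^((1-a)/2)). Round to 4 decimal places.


Amari alpha-divergence:
D = (4/(1-alpha^2))*(1 - p^((1+a)/2)*q^((1-a)/2) - (1-p)^((1+a)/2)*(1-q)^((1-a)/2)).
alpha = -0.5, p = 0.2, q = 0.1.
e1 = (1+alpha)/2 = 0.25, e2 = (1-alpha)/2 = 0.75.
t1 = p^e1 * q^e2 = 0.2^0.25 * 0.1^0.75 = 0.118921.
t2 = (1-p)^e1 * (1-q)^e2 = 0.8^0.25 * 0.9^0.75 = 0.873885.
4/(1-alpha^2) = 5.333333.
D = 5.333333*(1 - 0.118921 - 0.873885) = 0.0384

0.0384


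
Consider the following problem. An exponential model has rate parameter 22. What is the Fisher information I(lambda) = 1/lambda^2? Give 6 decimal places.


Fisher information for exponential: I(lambda) = 1/lambda^2.
lambda = 22, lambda^2 = 484.
I = 1/484 = 0.002066

0.002066


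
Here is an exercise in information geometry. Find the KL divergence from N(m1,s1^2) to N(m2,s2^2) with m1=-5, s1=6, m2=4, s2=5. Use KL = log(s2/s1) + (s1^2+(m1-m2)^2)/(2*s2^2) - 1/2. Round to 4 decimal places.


KL divergence between normal distributions:
KL = log(s2/s1) + (s1^2 + (m1-m2)^2)/(2*s2^2) - 1/2.
log(5/6) = -0.182322.
(6^2 + (-5-4)^2)/(2*5^2) = (36 + 81)/50 = 2.34.
KL = -0.182322 + 2.34 - 0.5 = 1.6577

1.6577


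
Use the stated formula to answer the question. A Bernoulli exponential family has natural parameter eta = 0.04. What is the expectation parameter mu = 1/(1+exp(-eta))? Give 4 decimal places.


Dual coordinate (expectation parameter) for Bernoulli:
mu = 1/(1+exp(-eta)).
eta = 0.04.
exp(-eta) = exp(-0.04) = 0.960789.
mu = 1/(1+0.960789) = 0.5100

0.5100


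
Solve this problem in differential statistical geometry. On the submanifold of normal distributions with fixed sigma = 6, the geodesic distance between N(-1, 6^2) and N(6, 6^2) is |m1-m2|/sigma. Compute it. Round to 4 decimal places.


On the fixed-variance normal subfamily, geodesic distance = |m1-m2|/sigma.
|-1 - 6| = 7.
sigma = 6.
d = 7/6 = 1.1667

1.1667


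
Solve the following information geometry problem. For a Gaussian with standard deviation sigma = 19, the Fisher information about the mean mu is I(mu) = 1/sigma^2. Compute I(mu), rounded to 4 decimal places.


The Fisher information for the mean of a normal distribution is I(mu) = 1/sigma^2.
sigma = 19, so sigma^2 = 361.
I(mu) = 1/361 = 0.0028

0.0028


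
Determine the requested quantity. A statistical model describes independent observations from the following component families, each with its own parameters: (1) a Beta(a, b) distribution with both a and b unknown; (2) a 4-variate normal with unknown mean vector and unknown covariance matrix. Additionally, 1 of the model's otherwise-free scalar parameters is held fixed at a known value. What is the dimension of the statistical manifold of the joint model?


The dimension of a statistical manifold equals the number of free
(independent) real parameters of the model. For a product of independent
blocks the parameter counts add.
- Beta (a, b): 2.
- 4-variate normal: 4 (mean) + 4*5/2 = 10 (symmetric covariance) = 14.
Total = 2 + 14 = 16.
1 parameter(s) fixed at known values: 16 - 1 = 15.
Dimension = 15

15


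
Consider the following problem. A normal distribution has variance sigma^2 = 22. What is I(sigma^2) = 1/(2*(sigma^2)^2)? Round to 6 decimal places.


Fisher information for variance: I(sigma^2) = 1/(2*sigma^4).
sigma^2 = 22, so sigma^4 = 484.
I = 1/(2*484) = 1/968 = 0.001033

0.001033


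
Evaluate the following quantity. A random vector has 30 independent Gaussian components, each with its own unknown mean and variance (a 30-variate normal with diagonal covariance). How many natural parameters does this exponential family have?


Exponential family dimension calculation:
Each univariate normal has two natural parameters (mu/sigma^2 and -1/(2 sigma^2)).
With 30 independent components, dim = 2 * 30 = 60.

60


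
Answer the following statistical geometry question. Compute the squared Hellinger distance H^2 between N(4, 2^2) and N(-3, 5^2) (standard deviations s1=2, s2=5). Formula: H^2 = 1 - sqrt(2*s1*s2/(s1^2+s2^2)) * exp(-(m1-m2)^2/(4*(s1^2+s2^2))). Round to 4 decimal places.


Squared Hellinger distance for Gaussians:
H^2 = 1 - sqrt(2*s1*s2/(s1^2+s2^2)) * exp(-(m1-m2)^2/(4*(s1^2+s2^2))).
s1^2 = 4, s2^2 = 25, s1^2+s2^2 = 29.
sqrt(2*2*5/(29)) = 0.830455.
(m1-m2)^2 = (7)^2 = 49.
exp(-49/(4*29)) = exp(-0.422414) = 0.655463.
H^2 = 1 - 0.830455*0.655463 = 0.4557

0.4557


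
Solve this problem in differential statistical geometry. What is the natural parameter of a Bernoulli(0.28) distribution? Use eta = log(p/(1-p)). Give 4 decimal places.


Natural parameter for Bernoulli: eta = log(p/(1-p)).
p = 0.28, 1-p = 0.72.
p/(1-p) = 0.388889.
eta = log(0.388889) = -0.9445

-0.9445


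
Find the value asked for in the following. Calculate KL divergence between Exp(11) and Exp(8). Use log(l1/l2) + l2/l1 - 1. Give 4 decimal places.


KL divergence for exponential family:
KL = log(l1/l2) + l2/l1 - 1.
log(11/8) = 0.318454.
8/11 = 0.727273.
KL = 0.318454 + 0.727273 - 1 = 0.0457

0.0457


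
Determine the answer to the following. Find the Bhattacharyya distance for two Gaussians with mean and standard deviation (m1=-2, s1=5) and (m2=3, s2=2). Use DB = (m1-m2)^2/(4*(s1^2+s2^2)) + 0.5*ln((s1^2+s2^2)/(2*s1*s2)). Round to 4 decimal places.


Bhattacharyya distance between two Gaussians:
DB = (m1-m2)^2/(4*(s1^2+s2^2)) + (1/2)*ln((s1^2+s2^2)/(2*s1*s2)).
(m1-m2)^2 = (-5)^2 = 25.
s1^2+s2^2 = 25 + 4 = 29.
term1 = 25/116 = 0.215517.
term2 = 0.5*ln(29/20.0) = 0.185782.
DB = 0.215517 + 0.185782 = 0.4013

0.4013


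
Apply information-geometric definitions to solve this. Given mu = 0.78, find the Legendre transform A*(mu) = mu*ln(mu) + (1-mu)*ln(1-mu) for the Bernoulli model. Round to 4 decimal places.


Legendre transform for Bernoulli:
A*(mu) = mu*log(mu) + (1-mu)*log(1-mu).
mu = 0.78, 1-mu = 0.22.
mu*log(mu) = 0.78*log(0.78) = -0.1938.
(1-mu)*log(1-mu) = 0.22*log(0.22) = -0.333108.
A* = -0.1938 + -0.333108 = -0.5269

-0.5269


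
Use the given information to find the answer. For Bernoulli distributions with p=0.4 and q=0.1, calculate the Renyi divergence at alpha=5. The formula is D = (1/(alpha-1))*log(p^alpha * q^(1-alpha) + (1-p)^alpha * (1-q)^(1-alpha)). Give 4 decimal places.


Renyi divergence of order alpha between Bernoulli distributions:
D = (1/(alpha-1))*log(p^alpha * q^(1-alpha) + (1-p)^alpha * (1-q)^(1-alpha)).
alpha = 5, p = 0.4, q = 0.1.
p^alpha * q^(1-alpha) = 0.4^5 * 0.1^-4 = 102.4.
(1-p)^alpha * (1-q)^(1-alpha) = 0.6^5 * 0.9^-4 = 0.118519.
sum = 102.4 + 0.118519 = 102.518519.
D = (1/4)*log(102.518519) = 1.1575

1.1575


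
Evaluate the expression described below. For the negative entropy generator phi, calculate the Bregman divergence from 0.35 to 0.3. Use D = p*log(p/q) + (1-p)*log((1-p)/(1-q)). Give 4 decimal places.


Bregman divergence with negative entropy generator:
D = p*log(p/q) + (1-p)*log((1-p)/(1-q)).
p = 0.35, q = 0.3.
p*log(p/q) = 0.35*log(0.35/0.3) = 0.053953.
(1-p)*log((1-p)/(1-q)) = 0.65*log(0.65/0.7) = -0.04817.
D = 0.053953 + -0.04817 = 0.0058

0.0058


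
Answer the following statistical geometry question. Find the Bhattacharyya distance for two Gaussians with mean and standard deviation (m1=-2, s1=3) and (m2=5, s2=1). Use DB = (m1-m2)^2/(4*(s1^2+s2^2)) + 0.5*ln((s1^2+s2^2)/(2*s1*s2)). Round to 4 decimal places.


Bhattacharyya distance between two Gaussians:
DB = (m1-m2)^2/(4*(s1^2+s2^2)) + (1/2)*ln((s1^2+s2^2)/(2*s1*s2)).
(m1-m2)^2 = (-7)^2 = 49.
s1^2+s2^2 = 9 + 1 = 10.
term1 = 49/40 = 1.225.
term2 = 0.5*ln(10/6.0) = 0.255413.
DB = 1.225 + 0.255413 = 1.4804

1.4804


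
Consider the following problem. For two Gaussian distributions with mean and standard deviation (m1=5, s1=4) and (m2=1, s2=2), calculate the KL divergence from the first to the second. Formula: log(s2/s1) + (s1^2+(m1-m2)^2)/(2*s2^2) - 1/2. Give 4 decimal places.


KL divergence between normal distributions:
KL = log(s2/s1) + (s1^2 + (m1-m2)^2)/(2*s2^2) - 1/2.
log(2/4) = -0.693147.
(4^2 + (5-1)^2)/(2*2^2) = (16 + 16)/8 = 4.0.
KL = -0.693147 + 4.0 - 0.5 = 2.8069

2.8069


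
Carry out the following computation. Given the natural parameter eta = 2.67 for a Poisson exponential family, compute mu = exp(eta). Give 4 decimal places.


Expectation parameter for Poisson exponential family:
mu = exp(eta).
eta = 2.67.
mu = exp(2.67) = 14.4400

14.4400


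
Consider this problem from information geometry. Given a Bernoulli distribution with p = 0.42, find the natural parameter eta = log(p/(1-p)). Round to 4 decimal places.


Natural parameter for Bernoulli: eta = log(p/(1-p)).
p = 0.42, 1-p = 0.58.
p/(1-p) = 0.724138.
eta = log(0.724138) = -0.3228

-0.3228


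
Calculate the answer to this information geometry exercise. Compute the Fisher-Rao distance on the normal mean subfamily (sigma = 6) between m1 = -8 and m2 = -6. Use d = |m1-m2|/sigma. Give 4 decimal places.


On the fixed-variance normal subfamily, geodesic distance = |m1-m2|/sigma.
|-8 - -6| = 2.
sigma = 6.
d = 2/6 = 0.3333

0.3333


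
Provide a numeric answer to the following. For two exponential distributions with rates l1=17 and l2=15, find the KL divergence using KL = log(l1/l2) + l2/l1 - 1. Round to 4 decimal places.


KL divergence for exponential family:
KL = log(l1/l2) + l2/l1 - 1.
log(17/15) = 0.125163.
15/17 = 0.882353.
KL = 0.125163 + 0.882353 - 1 = 0.0075

0.0075


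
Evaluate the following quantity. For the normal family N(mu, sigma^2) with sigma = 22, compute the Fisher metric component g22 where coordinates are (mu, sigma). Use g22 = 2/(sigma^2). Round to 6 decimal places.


For the 2-parameter normal family, the Fisher metric has:
  g11 = 1/sigma^2, g22 = 2/sigma^2.
sigma = 22, sigma^2 = 484.
g22 = 0.004132

0.004132


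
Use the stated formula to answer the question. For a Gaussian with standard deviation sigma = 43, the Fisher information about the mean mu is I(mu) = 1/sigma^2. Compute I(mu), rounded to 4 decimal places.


The Fisher information for the mean of a normal distribution is I(mu) = 1/sigma^2.
sigma = 43, so sigma^2 = 1849.
I(mu) = 1/1849 = 0.0005

0.0005


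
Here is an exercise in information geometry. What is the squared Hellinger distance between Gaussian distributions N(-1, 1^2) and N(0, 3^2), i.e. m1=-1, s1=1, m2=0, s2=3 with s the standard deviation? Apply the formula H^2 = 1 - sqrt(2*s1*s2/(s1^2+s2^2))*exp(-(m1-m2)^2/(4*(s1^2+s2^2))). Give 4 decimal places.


Squared Hellinger distance for Gaussians:
H^2 = 1 - sqrt(2*s1*s2/(s1^2+s2^2)) * exp(-(m1-m2)^2/(4*(s1^2+s2^2))).
s1^2 = 1, s2^2 = 9, s1^2+s2^2 = 10.
sqrt(2*1*3/(10)) = 0.774597.
(m1-m2)^2 = (-1)^2 = 1.
exp(-1/(4*10)) = exp(-0.025) = 0.97531.
H^2 = 1 - 0.774597*0.97531 = 0.2445

0.2445


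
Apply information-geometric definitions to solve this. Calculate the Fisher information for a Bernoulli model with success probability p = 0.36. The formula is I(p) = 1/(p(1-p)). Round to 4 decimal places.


For Bernoulli(p), Fisher information is I(p) = 1/(p*(1-p)).
p = 0.36, 1-p = 0.64.
p*(1-p) = 0.2304.
I(p) = 1/0.2304 = 4.3403

4.3403


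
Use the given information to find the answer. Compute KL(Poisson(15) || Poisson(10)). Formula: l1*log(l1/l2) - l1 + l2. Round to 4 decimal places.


KL divergence for Poisson:
KL = l1*log(l1/l2) - l1 + l2.
l1 = 15, l2 = 10.
log(15/10) = 0.405465.
l1*log(l1/l2) = 15 * 0.405465 = 6.081977.
KL = 6.081977 - 15 + 10 = 1.0820

1.0820


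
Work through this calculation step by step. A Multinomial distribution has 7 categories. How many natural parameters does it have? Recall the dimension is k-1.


Exponential family dimension calculation:
For Multinomial with k=7 categories, dim = k-1 = 6.

6


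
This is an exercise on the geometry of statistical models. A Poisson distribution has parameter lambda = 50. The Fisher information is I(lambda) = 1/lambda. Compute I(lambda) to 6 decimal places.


Fisher information for Poisson: I(lambda) = 1/lambda.
lambda = 50.
I(lambda) = 1/50 = 0.020000

0.020000


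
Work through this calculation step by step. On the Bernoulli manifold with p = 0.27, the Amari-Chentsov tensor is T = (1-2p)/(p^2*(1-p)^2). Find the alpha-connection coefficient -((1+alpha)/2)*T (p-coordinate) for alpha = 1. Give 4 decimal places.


Skewness (Amari-Chentsov) tensor: T = (1-2p)/(p^2*(1-p)^2).
p = 0.27, 1-2p = 0.46, p^2 = 0.0729, (1-p)^2 = 0.5329.
T = 0.46/(0.0729 * 0.5329) = 11.840896.
In the p-coordinate, Gamma^(alpha) = Gamma^(0) - (alpha/2)*T with Gamma^(0) = (1/2)*g'(p) = -T/2,
so Gamma^(alpha) = -((1+alpha)/2)*T.
alpha = 1, -(1+alpha)/2 = -1.0.
Gamma = -1.0 * 11.840896 = -11.8409

-11.8409


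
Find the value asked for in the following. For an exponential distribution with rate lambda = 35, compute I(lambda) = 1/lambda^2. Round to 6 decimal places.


Fisher information for exponential: I(lambda) = 1/lambda^2.
lambda = 35, lambda^2 = 1225.
I = 1/1225 = 0.000816

0.000816


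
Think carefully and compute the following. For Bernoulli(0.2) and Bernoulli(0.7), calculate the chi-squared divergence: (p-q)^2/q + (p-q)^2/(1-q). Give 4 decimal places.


Chi-squared divergence between Bernoulli distributions:
chi^2 = (p-q)^2/q + (p-q)^2/(1-q).
p = 0.2, q = 0.7, p-q = -0.5.
(p-q)^2 = 0.25.
term1 = 0.25/0.7 = 0.357143.
term2 = 0.25/0.3 = 0.833333.
chi^2 = 0.357143 + 0.833333 = 1.1905

1.1905


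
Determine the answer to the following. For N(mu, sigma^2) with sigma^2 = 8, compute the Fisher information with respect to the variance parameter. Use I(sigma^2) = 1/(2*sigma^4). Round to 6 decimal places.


Fisher information for variance: I(sigma^2) = 1/(2*sigma^4).
sigma^2 = 8, so sigma^4 = 64.
I = 1/(2*64) = 1/128 = 0.007813

0.007813


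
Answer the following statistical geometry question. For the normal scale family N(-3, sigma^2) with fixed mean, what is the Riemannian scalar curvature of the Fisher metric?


This family has a single free parameter, so its statistical manifold
is 1-dimensional. The Riemann curvature tensor of any 1-dimensional
Riemannian manifold vanishes identically, so R = 0.

0


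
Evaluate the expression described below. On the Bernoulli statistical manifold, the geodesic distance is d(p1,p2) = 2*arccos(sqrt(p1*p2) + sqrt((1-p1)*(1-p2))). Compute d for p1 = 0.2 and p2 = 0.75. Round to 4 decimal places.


Geodesic distance on Bernoulli manifold:
d(p1,p2) = 2*arccos(sqrt(p1*p2) + sqrt((1-p1)*(1-p2))).
sqrt(p1*p2) = sqrt(0.2*0.75) = 0.387298.
sqrt((1-p1)*(1-p2)) = sqrt(0.8*0.25) = 0.447214.
arg = 0.387298 + 0.447214 = 0.834512.
d = 2*arccos(0.834512) = 1.1671

1.1671


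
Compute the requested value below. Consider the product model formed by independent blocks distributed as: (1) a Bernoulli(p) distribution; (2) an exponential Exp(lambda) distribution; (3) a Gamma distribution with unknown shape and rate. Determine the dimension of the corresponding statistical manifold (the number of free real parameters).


The dimension of a statistical manifold equals the number of free
(independent) real parameters of the model. For a product of independent
blocks the parameter counts add.
- Bernoulli (p): 1.
- exponential (lambda): 1.
- Gamma (shape, rate): 2.
Total = 1 + 1 + 2 = 4.
Dimension = 4

4


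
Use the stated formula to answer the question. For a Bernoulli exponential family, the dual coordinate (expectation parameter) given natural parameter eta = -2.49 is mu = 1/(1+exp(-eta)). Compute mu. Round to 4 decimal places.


Dual coordinate (expectation parameter) for Bernoulli:
mu = 1/(1+exp(-eta)).
eta = -2.49.
exp(-eta) = exp(2.49) = 12.061276.
mu = 1/(1+12.061276) = 0.0766

0.0766


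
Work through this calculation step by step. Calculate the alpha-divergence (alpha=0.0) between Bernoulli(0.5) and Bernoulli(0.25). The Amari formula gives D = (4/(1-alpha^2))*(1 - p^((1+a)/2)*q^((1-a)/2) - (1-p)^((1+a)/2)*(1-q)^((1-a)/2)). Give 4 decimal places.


Amari alpha-divergence:
D = (4/(1-alpha^2))*(1 - p^((1+a)/2)*q^((1-a)/2) - (1-p)^((1+a)/2)*(1-q)^((1-a)/2)).
alpha = 0.0, p = 0.5, q = 0.25.
e1 = (1+alpha)/2 = 0.5, e2 = (1-alpha)/2 = 0.5.
t1 = p^e1 * q^e2 = 0.5^0.5 * 0.25^0.5 = 0.353553.
t2 = (1-p)^e1 * (1-q)^e2 = 0.5^0.5 * 0.75^0.5 = 0.612372.
4/(1-alpha^2) = 4.0.
D = 4.0*(1 - 0.353553 - 0.612372) = 0.1363

0.1363


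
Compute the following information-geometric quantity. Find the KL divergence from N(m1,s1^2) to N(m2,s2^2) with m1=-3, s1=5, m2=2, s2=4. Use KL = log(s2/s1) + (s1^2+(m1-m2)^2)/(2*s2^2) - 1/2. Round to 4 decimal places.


KL divergence between normal distributions:
KL = log(s2/s1) + (s1^2 + (m1-m2)^2)/(2*s2^2) - 1/2.
log(4/5) = -0.223144.
(5^2 + (-3-2)^2)/(2*4^2) = (25 + 25)/32 = 1.5625.
KL = -0.223144 + 1.5625 - 0.5 = 0.8394

0.8394


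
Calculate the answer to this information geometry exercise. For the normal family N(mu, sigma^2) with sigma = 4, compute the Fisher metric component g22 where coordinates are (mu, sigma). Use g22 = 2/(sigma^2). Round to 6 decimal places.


For the 2-parameter normal family, the Fisher metric has:
  g11 = 1/sigma^2, g22 = 2/sigma^2.
sigma = 4, sigma^2 = 16.
g22 = 0.125000

0.125000


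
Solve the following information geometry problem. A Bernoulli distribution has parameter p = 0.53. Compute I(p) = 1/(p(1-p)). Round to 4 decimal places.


For Bernoulli(p), Fisher information is I(p) = 1/(p*(1-p)).
p = 0.53, 1-p = 0.47.
p*(1-p) = 0.2491.
I(p) = 1/0.2491 = 4.0145

4.0145


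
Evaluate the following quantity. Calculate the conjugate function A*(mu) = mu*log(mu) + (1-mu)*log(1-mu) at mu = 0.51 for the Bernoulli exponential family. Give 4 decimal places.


Legendre transform for Bernoulli:
A*(mu) = mu*log(mu) + (1-mu)*log(1-mu).
mu = 0.51, 1-mu = 0.49.
mu*log(mu) = 0.51*log(0.51) = -0.343406.
(1-mu)*log(1-mu) = 0.49*log(0.49) = -0.349541.
A* = -0.343406 + -0.349541 = -0.6929

-0.6929


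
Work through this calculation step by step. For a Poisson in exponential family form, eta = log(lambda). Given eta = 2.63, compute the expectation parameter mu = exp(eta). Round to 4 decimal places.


Expectation parameter for Poisson exponential family:
mu = exp(eta).
eta = 2.63.
mu = exp(2.63) = 13.8738

13.8738


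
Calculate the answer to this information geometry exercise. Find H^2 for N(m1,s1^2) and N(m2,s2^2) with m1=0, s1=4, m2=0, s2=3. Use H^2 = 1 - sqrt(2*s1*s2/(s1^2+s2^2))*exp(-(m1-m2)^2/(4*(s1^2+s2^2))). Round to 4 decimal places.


Squared Hellinger distance for Gaussians:
H^2 = 1 - sqrt(2*s1*s2/(s1^2+s2^2)) * exp(-(m1-m2)^2/(4*(s1^2+s2^2))).
s1^2 = 16, s2^2 = 9, s1^2+s2^2 = 25.
sqrt(2*4*3/(25)) = 0.979796.
(m1-m2)^2 = (0)^2 = 0.
exp(-0/(4*25)) = exp(0.0) = 1.0.
H^2 = 1 - 0.979796*1.0 = 0.0202

0.0202


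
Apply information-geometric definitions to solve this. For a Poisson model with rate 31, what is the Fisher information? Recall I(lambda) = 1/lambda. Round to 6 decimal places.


Fisher information for Poisson: I(lambda) = 1/lambda.
lambda = 31.
I(lambda) = 1/31 = 0.032258

0.032258


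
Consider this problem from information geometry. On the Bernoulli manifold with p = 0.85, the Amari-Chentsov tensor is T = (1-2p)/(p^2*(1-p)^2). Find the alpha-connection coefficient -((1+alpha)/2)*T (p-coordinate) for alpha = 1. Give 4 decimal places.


Skewness (Amari-Chentsov) tensor: T = (1-2p)/(p^2*(1-p)^2).
p = 0.85, 1-2p = -0.7, p^2 = 0.7225, (1-p)^2 = 0.0225.
T = -0.7/(0.7225 * 0.0225) = -43.060361.
In the p-coordinate, Gamma^(alpha) = Gamma^(0) - (alpha/2)*T with Gamma^(0) = (1/2)*g'(p) = -T/2,
so Gamma^(alpha) = -((1+alpha)/2)*T.
alpha = 1, -(1+alpha)/2 = -1.0.
Gamma = -1.0 * -43.060361 = 43.0604

43.0604


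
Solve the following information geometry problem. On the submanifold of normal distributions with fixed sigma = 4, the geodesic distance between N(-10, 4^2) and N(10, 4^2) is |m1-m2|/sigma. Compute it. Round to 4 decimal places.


On the fixed-variance normal subfamily, geodesic distance = |m1-m2|/sigma.
|-10 - 10| = 20.
sigma = 4.
d = 20/4 = 5.0000

5.0000


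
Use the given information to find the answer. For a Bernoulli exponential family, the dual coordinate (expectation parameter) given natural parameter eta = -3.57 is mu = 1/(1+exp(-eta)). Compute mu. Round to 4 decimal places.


Dual coordinate (expectation parameter) for Bernoulli:
mu = 1/(1+exp(-eta)).
eta = -3.57.
exp(-eta) = exp(3.57) = 35.516593.
mu = 1/(1+35.516593) = 0.0274

0.0274


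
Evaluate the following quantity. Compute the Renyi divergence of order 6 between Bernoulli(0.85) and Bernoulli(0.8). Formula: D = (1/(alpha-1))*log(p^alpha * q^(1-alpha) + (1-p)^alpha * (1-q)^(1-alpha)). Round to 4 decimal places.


Renyi divergence of order alpha between Bernoulli distributions:
D = (1/(alpha-1))*log(p^alpha * q^(1-alpha) + (1-p)^alpha * (1-q)^(1-alpha)).
alpha = 6, p = 0.85, q = 0.8.
p^alpha * q^(1-alpha) = 0.85^6 * 0.8^-5 = 1.150969.
(1-p)^alpha * (1-q)^(1-alpha) = 0.15^6 * 0.2^-5 = 0.035596.
sum = 1.150969 + 0.035596 = 1.186565.
D = (1/5)*log(1.186565) = 0.0342

0.0342


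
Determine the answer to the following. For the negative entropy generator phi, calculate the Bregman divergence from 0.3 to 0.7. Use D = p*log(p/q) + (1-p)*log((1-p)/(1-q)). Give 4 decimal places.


Bregman divergence with negative entropy generator:
D = p*log(p/q) + (1-p)*log((1-p)/(1-q)).
p = 0.3, q = 0.7.
p*log(p/q) = 0.3*log(0.3/0.7) = -0.254189.
(1-p)*log((1-p)/(1-q)) = 0.7*log(0.7/0.3) = 0.593109.
D = -0.254189 + 0.593109 = 0.3389

0.3389


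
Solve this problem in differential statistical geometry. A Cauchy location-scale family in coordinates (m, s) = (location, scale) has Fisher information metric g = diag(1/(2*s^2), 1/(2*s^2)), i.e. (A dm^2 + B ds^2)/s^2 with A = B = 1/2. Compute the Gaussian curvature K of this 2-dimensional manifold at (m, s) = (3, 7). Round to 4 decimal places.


The metric has the form g = (A dm^2 + B ds^2)/s^2 with A = 1/2, B = 1/2.
Substitute u = sqrt(A/B)*m: g = B*(du^2 + ds^2)/s^2, i.e. B times the
Poincare upper half-plane metric, which has constant Gaussian curvature -1.
Scaling a 2D metric by a constant c divides the Gaussian curvature by c,
so K = -1/B = -1/(1/2) = -2.0000 everywhere (the point (m, s) = (3, 7) is irrelevant:
the curvature is constant).
The requested Gaussian curvature is K = -2.0000.

-2.0000


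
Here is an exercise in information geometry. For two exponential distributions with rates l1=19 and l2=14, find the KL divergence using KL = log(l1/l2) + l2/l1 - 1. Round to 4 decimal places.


KL divergence for exponential family:
KL = log(l1/l2) + l2/l1 - 1.
log(19/14) = 0.305382.
14/19 = 0.736842.
KL = 0.305382 + 0.736842 - 1 = 0.0422

0.0422


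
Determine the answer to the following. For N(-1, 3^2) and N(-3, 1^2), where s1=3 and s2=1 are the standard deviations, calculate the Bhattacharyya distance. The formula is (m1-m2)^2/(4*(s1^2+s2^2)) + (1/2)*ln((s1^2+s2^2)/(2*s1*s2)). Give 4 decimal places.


Bhattacharyya distance between two Gaussians:
DB = (m1-m2)^2/(4*(s1^2+s2^2)) + (1/2)*ln((s1^2+s2^2)/(2*s1*s2)).
(m1-m2)^2 = (2)^2 = 4.
s1^2+s2^2 = 9 + 1 = 10.
term1 = 4/40 = 0.1.
term2 = 0.5*ln(10/6.0) = 0.255413.
DB = 0.1 + 0.255413 = 0.3554

0.3554


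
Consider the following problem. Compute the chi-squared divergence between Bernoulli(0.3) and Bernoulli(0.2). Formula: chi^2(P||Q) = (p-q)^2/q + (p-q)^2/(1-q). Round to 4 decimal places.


Chi-squared divergence between Bernoulli distributions:
chi^2 = (p-q)^2/q + (p-q)^2/(1-q).
p = 0.3, q = 0.2, p-q = 0.1.
(p-q)^2 = 0.01.
term1 = 0.01/0.2 = 0.05.
term2 = 0.01/0.8 = 0.0125.
chi^2 = 0.05 + 0.0125 = 0.0625

0.0625


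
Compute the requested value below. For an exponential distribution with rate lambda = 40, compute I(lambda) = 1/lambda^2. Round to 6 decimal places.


Fisher information for exponential: I(lambda) = 1/lambda^2.
lambda = 40, lambda^2 = 1600.
I = 1/1600 = 0.000625

0.000625


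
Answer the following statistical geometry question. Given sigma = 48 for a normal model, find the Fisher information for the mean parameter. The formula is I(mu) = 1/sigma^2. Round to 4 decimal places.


The Fisher information for the mean of a normal distribution is I(mu) = 1/sigma^2.
sigma = 48, so sigma^2 = 2304.
I(mu) = 1/2304 = 0.0004

0.0004


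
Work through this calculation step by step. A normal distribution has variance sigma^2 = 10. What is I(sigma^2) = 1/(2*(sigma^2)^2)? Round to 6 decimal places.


Fisher information for variance: I(sigma^2) = 1/(2*sigma^4).
sigma^2 = 10, so sigma^4 = 100.
I = 1/(2*100) = 1/200 = 0.005000

0.005000


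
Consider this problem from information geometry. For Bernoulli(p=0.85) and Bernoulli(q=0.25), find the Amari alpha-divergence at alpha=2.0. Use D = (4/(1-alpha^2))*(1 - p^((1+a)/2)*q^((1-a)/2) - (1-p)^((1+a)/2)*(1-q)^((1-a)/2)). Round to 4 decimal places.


Amari alpha-divergence:
D = (4/(1-alpha^2))*(1 - p^((1+a)/2)*q^((1-a)/2) - (1-p)^((1+a)/2)*(1-q)^((1-a)/2)).
alpha = 2.0, p = 0.85, q = 0.25.
e1 = (1+alpha)/2 = 1.5, e2 = (1-alpha)/2 = -0.5.
t1 = p^e1 * q^e2 = 0.85^1.5 * 0.25^-0.5 = 1.567323.
t2 = (1-p)^e1 * (1-q)^e2 = 0.15^1.5 * 0.75^-0.5 = 0.067082.
4/(1-alpha^2) = -1.333333.
D = -1.333333*(1 - 1.567323 - 0.067082) = 0.8459

0.8459


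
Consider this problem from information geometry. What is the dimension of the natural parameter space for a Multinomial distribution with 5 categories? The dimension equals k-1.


Exponential family dimension calculation:
For Multinomial with k=5 categories, dim = k-1 = 4.

4


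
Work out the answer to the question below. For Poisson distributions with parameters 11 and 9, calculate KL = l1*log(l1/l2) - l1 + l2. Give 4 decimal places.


KL divergence for Poisson:
KL = l1*log(l1/l2) - l1 + l2.
l1 = 11, l2 = 9.
log(11/9) = 0.200671.
l1*log(l1/l2) = 11 * 0.200671 = 2.207378.
KL = 2.207378 - 11 + 9 = 0.2074

0.2074


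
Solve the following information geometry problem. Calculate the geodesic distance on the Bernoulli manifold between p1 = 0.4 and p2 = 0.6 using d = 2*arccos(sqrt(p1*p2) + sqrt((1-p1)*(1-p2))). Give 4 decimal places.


Geodesic distance on Bernoulli manifold:
d(p1,p2) = 2*arccos(sqrt(p1*p2) + sqrt((1-p1)*(1-p2))).
sqrt(p1*p2) = sqrt(0.4*0.6) = 0.489898.
sqrt((1-p1)*(1-p2)) = sqrt(0.6*0.4) = 0.489898.
arg = 0.489898 + 0.489898 = 0.979796.
d = 2*arccos(0.979796) = 0.4027

0.4027


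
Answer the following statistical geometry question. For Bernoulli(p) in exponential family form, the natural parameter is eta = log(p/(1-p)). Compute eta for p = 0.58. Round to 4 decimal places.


Natural parameter for Bernoulli: eta = log(p/(1-p)).
p = 0.58, 1-p = 0.42.
p/(1-p) = 1.380952.
eta = log(1.380952) = 0.3228

0.3228


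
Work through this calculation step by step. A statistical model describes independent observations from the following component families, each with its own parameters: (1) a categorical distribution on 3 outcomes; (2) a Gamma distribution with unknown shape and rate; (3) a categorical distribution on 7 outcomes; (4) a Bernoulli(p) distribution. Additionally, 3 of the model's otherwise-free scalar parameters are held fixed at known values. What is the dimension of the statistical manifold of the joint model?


The dimension of a statistical manifold equals the number of free
(independent) real parameters of the model. For a product of independent
blocks the parameter counts add.
- categorical on 3 outcomes (probabilities sum to 1): 3-1 = 2.
- Gamma (shape, rate): 2.
- categorical on 7 outcomes (probabilities sum to 1): 7-1 = 6.
- Bernoulli (p): 1.
Total = 2 + 2 + 6 + 1 = 11.
3 parameter(s) fixed at known values: 11 - 3 = 8.
Dimension = 8

8


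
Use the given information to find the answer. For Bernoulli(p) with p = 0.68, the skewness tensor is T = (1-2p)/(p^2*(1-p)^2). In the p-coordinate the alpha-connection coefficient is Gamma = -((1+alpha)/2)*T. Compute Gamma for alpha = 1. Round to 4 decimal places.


Skewness (Amari-Chentsov) tensor: T = (1-2p)/(p^2*(1-p)^2).
p = 0.68, 1-2p = -0.36, p^2 = 0.4624, (1-p)^2 = 0.1024.
T = -0.36/(0.4624 * 0.1024) = -7.602995.
In the p-coordinate, Gamma^(alpha) = Gamma^(0) - (alpha/2)*T with Gamma^(0) = (1/2)*g'(p) = -T/2,
so Gamma^(alpha) = -((1+alpha)/2)*T.
alpha = 1, -(1+alpha)/2 = -1.0.
Gamma = -1.0 * -7.602995 = 7.6030

7.6030


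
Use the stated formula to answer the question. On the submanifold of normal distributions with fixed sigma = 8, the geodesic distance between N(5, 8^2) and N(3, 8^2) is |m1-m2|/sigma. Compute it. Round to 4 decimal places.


On the fixed-variance normal subfamily, geodesic distance = |m1-m2|/sigma.
|5 - 3| = 2.
sigma = 8.
d = 2/8 = 0.2500

0.2500


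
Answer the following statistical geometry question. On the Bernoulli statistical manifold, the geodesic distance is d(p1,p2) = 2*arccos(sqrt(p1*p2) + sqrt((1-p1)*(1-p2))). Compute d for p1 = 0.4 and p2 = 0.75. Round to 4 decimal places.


Geodesic distance on Bernoulli manifold:
d(p1,p2) = 2*arccos(sqrt(p1*p2) + sqrt((1-p1)*(1-p2))).
sqrt(p1*p2) = sqrt(0.4*0.75) = 0.547723.
sqrt((1-p1)*(1-p2)) = sqrt(0.6*0.25) = 0.387298.
arg = 0.547723 + 0.387298 = 0.935021.
d = 2*arccos(0.935021) = 0.7250

0.7250


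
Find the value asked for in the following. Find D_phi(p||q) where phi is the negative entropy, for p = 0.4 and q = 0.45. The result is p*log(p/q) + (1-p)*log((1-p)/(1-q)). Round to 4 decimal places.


Bregman divergence with negative entropy generator:
D = p*log(p/q) + (1-p)*log((1-p)/(1-q)).
p = 0.4, q = 0.45.
p*log(p/q) = 0.4*log(0.4/0.45) = -0.047113.
(1-p)*log((1-p)/(1-q)) = 0.6*log(0.6/0.55) = 0.052207.
D = -0.047113 + 0.052207 = 0.0051

0.0051


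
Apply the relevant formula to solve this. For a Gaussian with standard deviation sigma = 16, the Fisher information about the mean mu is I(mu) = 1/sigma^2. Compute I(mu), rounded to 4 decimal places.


The Fisher information for the mean of a normal distribution is I(mu) = 1/sigma^2.
sigma = 16, so sigma^2 = 256.
I(mu) = 1/256 = 0.0039

0.0039
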